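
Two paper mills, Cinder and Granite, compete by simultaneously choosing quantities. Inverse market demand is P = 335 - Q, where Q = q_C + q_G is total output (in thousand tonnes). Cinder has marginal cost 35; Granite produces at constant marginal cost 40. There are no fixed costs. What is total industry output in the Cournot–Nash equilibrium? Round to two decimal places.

198.33

Cinder's profit: π_C = (335 - Q)q_C - (35q_C). Setting ∂π_C/∂q_C = 0: 300 - 2q_C - (q_G) = 0.
Granite's first-order condition: 295 - 2q_G - (q_C) = 0.
Best responses: q_C = (300 - q_G)/2, q_G = (295 - q_C)/2.
Solving the pair: q_C = 305/3, q_G = 290/3.
Total output Q = 305/3 + 290/3 = 595/3.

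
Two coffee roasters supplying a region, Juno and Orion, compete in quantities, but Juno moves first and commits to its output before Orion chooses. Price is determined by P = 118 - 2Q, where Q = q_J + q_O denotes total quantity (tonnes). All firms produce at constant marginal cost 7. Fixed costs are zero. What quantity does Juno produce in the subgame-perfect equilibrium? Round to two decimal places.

27.75

The follower Orion best-responds to any q_J: π_O = (118 - 2Q)q_O - 7q_O.
Setting the follower's marginal profit to zero, 111 - 2q_J - 4q_O = 0, i.e. q_O = (111 - 2q_J)/4.
Juno substitutes q_O(q_J) into its own profit: π_J = q_J(118 - 2q_J - (111 - 2q_J)/2) - 7q_J = (125/2 - q_J)q_J - 7q_J.
The leader's first-order condition 111/2 - 2q_J = 0 yields q_J = 111/4.
Then q_O = (111 - 2·(111/4))/4 = 111/8.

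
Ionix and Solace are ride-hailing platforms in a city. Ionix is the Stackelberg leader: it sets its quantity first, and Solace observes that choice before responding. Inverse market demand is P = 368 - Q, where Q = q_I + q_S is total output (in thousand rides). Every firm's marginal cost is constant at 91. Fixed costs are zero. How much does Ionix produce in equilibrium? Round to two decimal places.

138.50

The follower Solace best-responds to any q_I: π_S = (368 - Q)q_S - 91q_S.
Follower FOC: 277 - q_I - 2q_S = 0, so q_S(q_I) = (277 - q_I)/2.
The leader anticipates this reaction. Substituting into P = 368 - Q gives P = 459/2 - (1/2)q_I, so π_I = (459/2 - (1/2)q_I)q_I - 91q_I.
The leader's first-order condition 277/2 - q_I = 0 yields q_I = 277/2.
Then q_S = (277 - 277/2)/2 = 277/4.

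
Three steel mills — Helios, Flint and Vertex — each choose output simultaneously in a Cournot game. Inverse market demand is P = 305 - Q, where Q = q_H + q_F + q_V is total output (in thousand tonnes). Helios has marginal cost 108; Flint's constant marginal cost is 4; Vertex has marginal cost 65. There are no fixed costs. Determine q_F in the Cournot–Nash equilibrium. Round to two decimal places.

Helios's profit: π_H = (305 - Q)q_H - (108q_H). Setting ∂π_H/∂q_H = 0: 197 - 2q_H - (q_F + q_V) = 0.
Flint's profit: π_F = (305 - Q)q_F - (4q_F). Setting ∂π_F/∂q_F = 0: 301 - 2q_F - (q_H + q_V) = 0.
Vertex's first-order condition: 240 - 2q_V - (q_H + q_F) = 0.
Summing all 3 equations gives 738 − 4Q = 0, hence Q = 369/2.
Back-substituting: q_H = (197 − 369/2) = 25/2, q_F = (301 − 369/2) = 233/2, q_V = (240 − 369/2) = 111/2.

116.50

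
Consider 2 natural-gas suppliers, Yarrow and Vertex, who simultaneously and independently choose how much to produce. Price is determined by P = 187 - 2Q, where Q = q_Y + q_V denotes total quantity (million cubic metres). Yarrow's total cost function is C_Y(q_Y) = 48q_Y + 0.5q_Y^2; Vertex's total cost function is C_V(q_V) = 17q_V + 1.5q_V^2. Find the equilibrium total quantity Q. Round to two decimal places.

38.87

Yarrow's profit: π_Y = (187 - 2Q)q_Y - (48q_Y + (1/2)q_Y²). Setting ∂π_Y/∂q_Y = 0: 139 - 5q_Y - 2(q_V) = 0.
Vertex's first-order condition: 170 - 7q_V - 2(q_Y) = 0.
Best responses: q_Y = (139 - 2q_V)/5, q_V = (170 - 2q_Y)/7.
Solving the pair: q_Y = 633/31, q_V = 572/31.
Total output Q = 633/31 + 572/31 = 1205/31.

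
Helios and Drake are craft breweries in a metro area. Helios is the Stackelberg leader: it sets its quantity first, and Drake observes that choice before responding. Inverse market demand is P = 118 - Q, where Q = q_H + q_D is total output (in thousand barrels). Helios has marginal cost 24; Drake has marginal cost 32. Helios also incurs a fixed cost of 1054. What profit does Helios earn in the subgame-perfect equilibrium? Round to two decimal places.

246.50

The follower Drake best-responds to any q_H: π_D = (118 - Q)q_D - 32q_D.
∂π_D/∂q_D = 86 - q_H - 2q_D = 0 gives the reaction function q_D = (86 - q_H)/2.
The leader anticipates this reaction. Substituting into P = 118 - Q gives P = 75 - (1/2)q_H, so π_H = (75 - (1/2)q_H)q_H - 24q_H.
The leader's first-order condition 51 - q_H = 0 yields q_H = 51.
Then q_D = (86 - 51)/2 = 35/2.
Price P = 118 - 137/2 = 99/2.
Helios's profit: (99/2 - 24)·51 - 1054 = 493/2.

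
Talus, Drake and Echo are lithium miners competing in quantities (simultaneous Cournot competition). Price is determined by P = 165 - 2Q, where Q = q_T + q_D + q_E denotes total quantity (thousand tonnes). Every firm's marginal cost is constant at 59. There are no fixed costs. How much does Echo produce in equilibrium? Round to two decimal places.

13.25

Each firm earns π_i = (165 - 2Q)q_i - 59q_i.
First-order condition (treating rivals' output as given): 106 - 4q_i - 2·Σ_{j≠i} q_j = 0.
By symmetry each firm produces the same amount; substituting Σ_{j≠i} q_j = 2q_i yields q_i = 106/8 = 53/4.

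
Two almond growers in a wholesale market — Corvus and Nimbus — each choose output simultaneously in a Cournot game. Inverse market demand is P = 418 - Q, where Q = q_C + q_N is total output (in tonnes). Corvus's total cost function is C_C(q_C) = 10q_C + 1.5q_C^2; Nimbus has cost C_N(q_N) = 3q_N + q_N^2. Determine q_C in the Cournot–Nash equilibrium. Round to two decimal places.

64.05

Corvus's profit: π_C = (418 - Q)q_C - (10q_C + (3/2)q_C²). Setting ∂π_C/∂q_C = 0: 408 - 5q_C - (q_N) = 0.
Nimbus's first-order condition: 415 - 4q_N - (q_C) = 0.
So q_C = (408 - q_N)/5 and q_N = (415 - q_C)/4.
Substituting one into the other gives q_C = 1217/19 and q_N = 1667/19.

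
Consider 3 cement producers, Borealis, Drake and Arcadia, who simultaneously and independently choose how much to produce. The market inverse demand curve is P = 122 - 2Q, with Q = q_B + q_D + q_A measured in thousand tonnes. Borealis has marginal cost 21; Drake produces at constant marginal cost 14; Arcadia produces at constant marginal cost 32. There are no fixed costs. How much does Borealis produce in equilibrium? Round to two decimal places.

Borealis's profit: π_B = (122 - 2Q)q_B - (21q_B). Setting ∂π_B/∂q_B = 0: 101 - 4q_B - 2(q_D + q_A) = 0.
Drake's first-order condition: 108 - 4q_D - 2(q_B + q_A) = 0.
Arcadia's profit: π_A = (122 - 2Q)q_A - (32q_A). Setting ∂π_A/∂q_A = 0: 90 - 4q_A - 2(q_B + q_D) = 0.
Adding the 3 first-order conditions: 299 − 8Q = 0, so Q = 299/8.
Back-substituting: q_B = (101 − 299/4)/2 = 105/8, q_D = (108 − 299/4)/2 = 133/8, q_A = (90 − 299/4)/2 = 61/8.

13.13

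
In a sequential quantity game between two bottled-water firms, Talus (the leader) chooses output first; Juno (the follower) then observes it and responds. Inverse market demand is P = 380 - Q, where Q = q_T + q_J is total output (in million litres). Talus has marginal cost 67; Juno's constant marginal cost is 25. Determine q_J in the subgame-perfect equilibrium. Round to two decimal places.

109.75

Solve by backward induction. Given q_T, the follower Juno maximises π_J = (380 - q_T - q_J)q_J - 25q_J.
Follower FOC: 355 - q_T - 2q_J = 0, so q_J(q_T) = (355 - q_T)/2.
Talus substitutes q_J(q_T) into its own profit: π_T = q_T(380 - q_T - (355 - q_T)/2) - 67q_T = (405/2 - (1/2)q_T)q_T - 67q_T.
Maximising: ∂π_T/∂q_T = 271/2 - q_T = 0, giving q_T = 271/2.
Then q_J = (355 - 271/2)/2 = 439/4.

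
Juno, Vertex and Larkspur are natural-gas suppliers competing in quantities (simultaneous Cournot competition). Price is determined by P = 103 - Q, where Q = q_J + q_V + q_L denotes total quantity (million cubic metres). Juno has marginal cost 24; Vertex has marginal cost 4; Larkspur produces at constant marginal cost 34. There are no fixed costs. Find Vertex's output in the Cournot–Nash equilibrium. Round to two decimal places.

37.25

Juno's profit: π_J = (103 - Q)q_J - (24q_J). Setting ∂π_J/∂q_J = 0: 79 - 2q_J - (q_V + q_L) = 0.
Vertex's profit: π_V = (103 - Q)q_V - (4q_V). Setting ∂π_V/∂q_V = 0: 99 - 2q_V - (q_J + q_L) = 0.
Larkspur's first-order condition: 69 - 2q_L - (q_J + q_V) = 0.
Adding the 3 conditions: 247 − 2Q − 2Q = 0, i.e. Q = 247/4.
Back-substituting: q_J = (79 − 247/4) = 69/4, q_V = (99 − 247/4) = 149/4, q_L = (69 − 247/4) = 29/4.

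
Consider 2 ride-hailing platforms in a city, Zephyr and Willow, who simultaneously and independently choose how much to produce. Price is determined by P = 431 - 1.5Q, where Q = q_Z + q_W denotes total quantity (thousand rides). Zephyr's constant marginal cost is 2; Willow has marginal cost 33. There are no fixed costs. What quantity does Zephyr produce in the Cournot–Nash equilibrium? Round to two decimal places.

102.22

Zephyr's profit: π_Z = (431 - 1.5Q)q_Z - (2q_Z). Setting ∂π_Z/∂q_Z = 0: 429 - 3q_Z - (3/2)(q_W) = 0.
Willow's first-order condition: 398 - 3q_W - (3/2)(q_Z) = 0.
Best responses: q_Z = (429 - (3/2)q_W)/3, q_W = (398 - (3/2)q_Z)/3.
Solving the pair: q_Z = 920/9, q_W = 734/9.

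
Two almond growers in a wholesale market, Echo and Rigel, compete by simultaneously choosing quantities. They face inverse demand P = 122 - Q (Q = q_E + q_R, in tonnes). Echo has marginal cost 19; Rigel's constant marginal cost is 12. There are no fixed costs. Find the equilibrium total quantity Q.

71

Echo's profit: π_E = (122 - Q)q_E - (19q_E). Setting ∂π_E/∂q_E = 0: 103 - 2q_E - (q_R) = 0.
Rigel's profit: π_R = (122 - Q)q_R - (12q_R). Setting ∂π_R/∂q_R = 0: 110 - 2q_R - (q_E) = 0.
Rearranging gives the reaction functions q_E = (103 - q_R)/2 and q_R = (110 - q_E)/2.
Substituting one into the other gives q_E = 32 and q_R = 39.
Total output Q = 32 + 39 = 71.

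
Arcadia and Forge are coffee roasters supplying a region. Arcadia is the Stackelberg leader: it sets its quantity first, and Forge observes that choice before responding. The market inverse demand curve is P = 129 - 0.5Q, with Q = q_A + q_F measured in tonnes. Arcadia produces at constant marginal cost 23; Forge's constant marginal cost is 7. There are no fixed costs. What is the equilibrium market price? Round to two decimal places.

The follower Forge best-responds to any q_A: π_F = (129 - 0.5Q)q_F - 7q_F.
Setting the follower's marginal profit to zero, 122 - (1/2)q_A - q_F = 0, i.e. q_F = (122 - (1/2)q_A).
Arcadia substitutes q_F(q_A) into its own profit: π_A = q_A(129 - (1/2)q_A - (122 - (1/2)q_A)/2) - 23q_A = (68 - (1/4)q_A)q_A - 23q_A.
Maximising: ∂π_A/∂q_A = 45 - (1/2)q_A = 0, giving q_A = 90.
Then q_F = (122 - (1/2)·90) = 77.
Total output Q = 167, so price P = 129 - (1/2)·167 = 91/2.

45.50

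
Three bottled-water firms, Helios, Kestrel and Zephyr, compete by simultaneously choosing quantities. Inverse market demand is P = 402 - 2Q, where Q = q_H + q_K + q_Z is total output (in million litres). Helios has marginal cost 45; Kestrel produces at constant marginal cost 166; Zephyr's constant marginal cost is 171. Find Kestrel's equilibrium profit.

Helios's profit: π_H = (402 - 2Q)q_H - (45q_H). Setting ∂π_H/∂q_H = 0: 357 - 4q_H - 2(q_K + q_Z) = 0.
Kestrel's first-order condition: 236 - 4q_K - 2(q_H + q_Z) = 0.
Zephyr's first-order condition: 231 - 4q_Z - 2(q_H + q_K) = 0.
Adding the 3 first-order conditions: 824 − 8Q = 0, so Q = 103.
Back-substituting: q_H = (357 − 206)/2 = 151/2, q_K = (236 − 206)/2 = 15, q_Z = (231 − 206)/2 = 25/2.
Price P = 402 - 2·103 = 196.
Kestrel's profit: (196 - 166)·15 = 450.

450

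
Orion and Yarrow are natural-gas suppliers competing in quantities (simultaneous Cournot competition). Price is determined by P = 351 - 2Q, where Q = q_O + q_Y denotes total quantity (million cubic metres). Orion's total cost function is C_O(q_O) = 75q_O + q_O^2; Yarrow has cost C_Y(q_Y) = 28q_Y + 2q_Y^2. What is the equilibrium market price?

Orion's profit: π_O = (351 - 2Q)q_O - (75q_O + q_O²). Setting ∂π_O/∂q_O = 0: 276 - 6q_O - 2(q_Y) = 0.
Yarrow's profit: π_Y = (351 - 2Q)q_Y - (28q_Y + 2q_Y²). Setting ∂π_Y/∂q_Y = 0: 323 - 8q_Y - 2(q_O) = 0.
Best responses: q_O = (276 - 2q_Y)/6, q_Y = (323 - 2q_O)/8.
Solving the pair: q_O = 71/2, q_Y = 63/2.
Total output Q = 67, so price P = 351 - 2·67 = 217.

217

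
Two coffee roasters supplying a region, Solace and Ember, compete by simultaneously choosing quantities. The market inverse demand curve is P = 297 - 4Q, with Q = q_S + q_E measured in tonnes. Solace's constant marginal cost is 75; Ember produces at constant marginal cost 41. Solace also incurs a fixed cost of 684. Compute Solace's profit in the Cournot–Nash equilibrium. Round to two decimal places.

Solace's profit: π_S = (297 - 4Q)q_S - (75q_S). Setting ∂π_S/∂q_S = 0: 222 - 8q_S - 4(q_E) = 0.
Ember's profit: π_E = (297 - 4Q)q_E - (41q_E). Setting ∂π_E/∂q_E = 0: 256 - 8q_E - 4(q_S) = 0.
So q_S = (222 - 4q_E)/8 and q_E = (256 - 4q_S)/8.
Solving the pair: q_S = 47/3, q_E = 145/6.
Price P = 297 - 4·(239/6) = 413/3.
Solace's profit: (413/3 - 75)·(47/3) - 684 = 297.7778.

297.78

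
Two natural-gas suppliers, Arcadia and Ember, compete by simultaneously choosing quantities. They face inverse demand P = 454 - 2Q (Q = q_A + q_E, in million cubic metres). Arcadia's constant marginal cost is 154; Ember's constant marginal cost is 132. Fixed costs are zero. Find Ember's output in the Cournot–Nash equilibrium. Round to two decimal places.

57.33

Arcadia's profit: π_A = (454 - 2Q)q_A - (154q_A). Setting ∂π_A/∂q_A = 0: 300 - 4q_A - 2(q_E) = 0.
Ember's first-order condition: 322 - 4q_E - 2(q_A) = 0.
Best responses: q_A = (300 - 2q_E)/4, q_E = (322 - 2q_A)/4.
Solving the pair: q_A = 139/3, q_E = 172/3.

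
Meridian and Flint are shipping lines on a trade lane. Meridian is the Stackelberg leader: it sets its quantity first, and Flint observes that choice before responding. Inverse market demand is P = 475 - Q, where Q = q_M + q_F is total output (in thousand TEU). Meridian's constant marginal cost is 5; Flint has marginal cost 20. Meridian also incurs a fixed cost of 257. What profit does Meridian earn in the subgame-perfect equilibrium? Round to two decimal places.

29146.13

The follower Flint best-responds to any q_M: π_F = (475 - Q)q_F - 20q_F.
∂π_F/∂q_F = 455 - q_M - 2q_F = 0 gives the reaction function q_F = (455 - q_M)/2.
Meridian substitutes q_F(q_M) into its own profit: π_M = q_M(475 - q_M - (455 - q_M)/2) - 5q_M = (495/2 - (1/2)q_M)q_M - 5q_M.
Leader FOC: 485/2 - q_M = 0, so q_M = 485/2.
Then q_F = (455 - 485/2)/2 = 425/4.
Price P = 475 - 1395/4 = 505/4.
Meridian's profit: (505/4 - 5)·(485/2) - 257 = 29146.1250.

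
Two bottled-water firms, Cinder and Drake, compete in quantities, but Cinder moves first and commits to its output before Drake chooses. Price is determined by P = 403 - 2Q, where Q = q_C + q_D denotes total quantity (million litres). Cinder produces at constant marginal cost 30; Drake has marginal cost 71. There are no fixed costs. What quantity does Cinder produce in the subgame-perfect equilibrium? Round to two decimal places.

Solve by backward induction. Given q_C, the follower Drake maximises π_D = (403 - 2q_C - 2q_D)q_D - 71q_D.
∂π_D/∂q_D = 332 - 2q_C - 4q_D = 0 gives the reaction function q_D = (332 - 2q_C)/4.
The leader anticipates this reaction. Substituting into P = 403 - 2Q gives P = 237 - q_C, so π_C = (237 - q_C)q_C - 30q_C.
Maximising: ∂π_C/∂q_C = 207 - 2q_C = 0, giving q_C = 207/2.
Then q_D = (332 - 2·(207/2))/4 = 125/4.

103.50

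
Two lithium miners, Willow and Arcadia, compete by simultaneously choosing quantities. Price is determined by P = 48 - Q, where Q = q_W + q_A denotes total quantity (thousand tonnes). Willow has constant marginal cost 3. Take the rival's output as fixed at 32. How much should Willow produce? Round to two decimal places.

With the rival's output fixed at 32, Willow's profit is π_W = (48 - 32 - q_W)q_W - (3q_W) = (16 - q_W)q_W - (3q_W).
∂π_W/∂q_W = 13 - 2q_W = 0, so q_W = 13/2.

6.50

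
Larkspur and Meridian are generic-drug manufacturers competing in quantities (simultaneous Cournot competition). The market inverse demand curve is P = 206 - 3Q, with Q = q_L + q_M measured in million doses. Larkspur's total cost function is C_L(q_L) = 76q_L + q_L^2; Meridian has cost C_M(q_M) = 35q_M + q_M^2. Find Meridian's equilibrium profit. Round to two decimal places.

1264.77

Larkspur's profit: π_L = (206 - 3Q)q_L - (76q_L + q_L²). Setting ∂π_L/∂q_L = 0: 130 - 8q_L - 3(q_M) = 0.
Meridian's first-order condition: 171 - 8q_M - 3(q_L) = 0.
So q_L = (130 - 3q_M)/8 and q_M = (171 - 3q_L)/8.
Solving the pair: q_L = 527/55, q_M = 978/55.
Price P = 206 - 3·(301/11) = 1363/11.
Meridian's profit: (1363/11)·(978/55) - 35·(978/55) - (978/55)² = 1264.7722.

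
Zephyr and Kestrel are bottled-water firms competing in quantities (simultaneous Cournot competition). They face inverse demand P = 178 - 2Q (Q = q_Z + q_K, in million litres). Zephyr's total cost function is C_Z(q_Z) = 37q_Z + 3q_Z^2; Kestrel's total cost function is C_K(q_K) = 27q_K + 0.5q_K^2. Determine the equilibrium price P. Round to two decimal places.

107.09

Zephyr's profit: π_Z = (178 - 2Q)q_Z - (37q_Z + 3q_Z²). Setting ∂π_Z/∂q_Z = 0: 141 - 10q_Z - 2(q_K) = 0.
Kestrel's first-order condition: 151 - 5q_K - 2(q_Z) = 0.
Rearranging gives the reaction functions q_Z = (141 - 2q_K)/10 and q_K = (151 - 2q_Z)/5.
Substituting one into the other gives q_Z = 403/46 and q_K = 614/23.
Total output Q = 1631/46, so price P = 178 - 2·(1631/46) = 107.0870.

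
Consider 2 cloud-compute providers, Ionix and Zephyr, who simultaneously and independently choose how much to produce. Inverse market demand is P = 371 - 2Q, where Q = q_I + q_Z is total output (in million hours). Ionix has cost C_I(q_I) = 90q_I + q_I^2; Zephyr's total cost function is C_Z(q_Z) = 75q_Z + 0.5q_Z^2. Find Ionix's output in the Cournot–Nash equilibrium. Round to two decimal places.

31.27

Ionix's profit: π_I = (371 - 2Q)q_I - (90q_I + q_I²). Setting ∂π_I/∂q_I = 0: 281 - 6q_I - 2(q_Z) = 0.
Zephyr's first-order condition: 296 - 5q_Z - 2(q_I) = 0.
Best responses: q_I = (281 - 2q_Z)/6, q_Z = (296 - 2q_I)/5.
Substituting one into the other gives q_I = 813/26 and q_Z = 607/13.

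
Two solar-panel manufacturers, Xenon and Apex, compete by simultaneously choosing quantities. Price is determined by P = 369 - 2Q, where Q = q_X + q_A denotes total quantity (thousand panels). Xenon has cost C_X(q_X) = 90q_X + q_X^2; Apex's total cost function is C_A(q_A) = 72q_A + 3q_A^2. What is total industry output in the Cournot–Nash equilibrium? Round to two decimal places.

61.07

Xenon's profit: π_X = (369 - 2Q)q_X - (90q_X + q_X²). Setting ∂π_X/∂q_X = 0: 279 - 6q_X - 2(q_A) = 0.
Apex's profit: π_A = (369 - 2Q)q_A - (72q_A + 3q_A²). Setting ∂π_A/∂q_A = 0: 297 - 10q_A - 2(q_X) = 0.
Best responses: q_X = (279 - 2q_A)/6, q_A = (297 - 2q_X)/10.
Solving the pair: q_X = 549/14, q_A = 153/7.
Total output Q = 549/14 + 153/7 = 855/14.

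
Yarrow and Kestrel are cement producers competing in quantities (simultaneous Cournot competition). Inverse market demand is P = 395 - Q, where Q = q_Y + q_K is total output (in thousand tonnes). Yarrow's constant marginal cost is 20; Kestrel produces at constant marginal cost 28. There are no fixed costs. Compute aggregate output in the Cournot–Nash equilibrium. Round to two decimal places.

Yarrow's profit: π_Y = (395 - Q)q_Y - (20q_Y). Setting ∂π_Y/∂q_Y = 0: 375 - 2q_Y - (q_K) = 0.
Kestrel's first-order condition: 367 - 2q_K - (q_Y) = 0.
Rearranging gives the reaction functions q_Y = (375 - q_K)/2 and q_K = (367 - q_Y)/2.
Substituting one into the other gives q_Y = 383/3 and q_K = 359/3.
Total output Q = 383/3 + 359/3 = 742/3.

247.33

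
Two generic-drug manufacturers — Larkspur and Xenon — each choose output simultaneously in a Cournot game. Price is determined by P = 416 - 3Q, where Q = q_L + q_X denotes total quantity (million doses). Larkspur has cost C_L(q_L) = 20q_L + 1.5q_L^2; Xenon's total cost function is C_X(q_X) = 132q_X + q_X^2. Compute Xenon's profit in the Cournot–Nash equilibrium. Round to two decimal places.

1886.04

Larkspur's profit: π_L = (416 - 3Q)q_L - (20q_L + (3/2)q_L²). Setting ∂π_L/∂q_L = 0: 396 - 9q_L - 3(q_X) = 0.
Xenon's first-order condition: 284 - 8q_X - 3(q_L) = 0.
Rearranging gives the reaction functions q_L = (396 - 3q_X)/9 and q_X = (284 - 3q_L)/8.
Substituting one into the other gives q_L = 772/21 and q_X = 152/7.
Price P = 416 - 3·(1228/21) = 1684/7.
Xenon's profit: (1684/7)·(152/7) - 132·(152/7) - (152/7)² = 1886.0408.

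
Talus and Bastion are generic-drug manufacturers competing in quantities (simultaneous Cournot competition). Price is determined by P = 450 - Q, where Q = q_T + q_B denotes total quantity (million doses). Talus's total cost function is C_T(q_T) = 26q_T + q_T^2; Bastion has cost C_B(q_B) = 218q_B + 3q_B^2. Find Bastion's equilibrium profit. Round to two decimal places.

1057.30

Talus's profit: π_T = (450 - Q)q_T - (26q_T + q_T²). Setting ∂π_T/∂q_T = 0: 424 - 4q_T - (q_B) = 0.
Bastion's first-order condition: 232 - 8q_B - (q_T) = 0.
Best responses: q_T = (424 - q_B)/4, q_B = (232 - q_T)/8.
Substituting one into the other gives q_T = 101.9355 and q_B = 504/31.
Price P = 450 - 118.1935 = 331.8065.
Bastion's profit: 331.8065·(504/31) - 218·(504/31) - 3(504/31)² = 1057.2986.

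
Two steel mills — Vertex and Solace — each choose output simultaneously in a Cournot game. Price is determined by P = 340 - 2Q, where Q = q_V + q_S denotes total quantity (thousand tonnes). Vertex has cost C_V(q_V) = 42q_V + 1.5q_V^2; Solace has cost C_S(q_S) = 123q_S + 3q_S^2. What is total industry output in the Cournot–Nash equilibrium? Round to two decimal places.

52.56

Vertex's profit: π_V = (340 - 2Q)q_V - (42q_V + (3/2)q_V²). Setting ∂π_V/∂q_V = 0: 298 - 7q_V - 2(q_S) = 0.
Solace's profit: π_S = (340 - 2Q)q_S - (123q_S + 3q_S²). Setting ∂π_S/∂q_S = 0: 217 - 10q_S - 2(q_V) = 0.
Rearranging gives the reaction functions q_V = (298 - 2q_S)/7 and q_S = (217 - 2q_V)/10.
Solving the pair: q_V = 1273/33, q_S = 923/66.
Total output Q = 1273/33 + 923/66 = 52.5606.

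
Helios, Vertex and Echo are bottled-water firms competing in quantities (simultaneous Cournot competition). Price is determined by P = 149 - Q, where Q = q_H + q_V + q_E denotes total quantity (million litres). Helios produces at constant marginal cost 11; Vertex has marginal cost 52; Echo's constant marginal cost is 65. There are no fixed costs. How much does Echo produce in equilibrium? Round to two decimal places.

4.25

Helios's profit: π_H = (149 - Q)q_H - (11q_H). Setting ∂π_H/∂q_H = 0: 138 - 2q_H - (q_V + q_E) = 0.
Vertex's first-order condition: 97 - 2q_V - (q_H + q_E) = 0.
Echo's profit: π_E = (149 - Q)q_E - (65q_E). Setting ∂π_E/∂q_E = 0: 84 - 2q_E - (q_H + q_V) = 0.
Summing all 3 equations gives 319 − 4Q = 0, hence Q = 319/4.
Back-substituting: q_H = (138 − 319/4) = 233/4, q_V = (97 − 319/4) = 69/4, q_E = (84 − 319/4) = 17/4.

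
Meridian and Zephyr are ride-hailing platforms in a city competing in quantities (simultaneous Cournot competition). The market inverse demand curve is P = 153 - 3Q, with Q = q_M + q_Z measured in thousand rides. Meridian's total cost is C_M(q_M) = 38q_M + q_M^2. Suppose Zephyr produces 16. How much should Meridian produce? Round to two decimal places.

8.38

With the rival's output fixed at 16, Meridian's profit is π_M = (153 - 3·16 - 3q_M)q_M - (38q_M + q_M²) = (105 - 3q_M)q_M - (38q_M + q_M²).
∂π_M/∂q_M = 67 - 8q_M = 0, so q_M = 67/8.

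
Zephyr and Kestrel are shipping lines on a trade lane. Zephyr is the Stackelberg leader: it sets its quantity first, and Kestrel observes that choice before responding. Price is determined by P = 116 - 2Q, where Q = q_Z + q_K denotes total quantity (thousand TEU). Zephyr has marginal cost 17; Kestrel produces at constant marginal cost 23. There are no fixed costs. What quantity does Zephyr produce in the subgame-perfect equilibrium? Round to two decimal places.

Solve by backward induction. Given q_Z, the follower Kestrel maximises π_K = (116 - 2q_Z - 2q_K)q_K - 23q_K.
∂π_K/∂q_K = 93 - 2q_Z - 4q_K = 0 gives the reaction function q_K = (93 - 2q_Z)/4.
The leader anticipates this reaction. Substituting into P = 116 - 2Q gives P = 139/2 - q_Z, so π_Z = (139/2 - q_Z)q_Z - 17q_Z.
Leader FOC: 105/2 - 2q_Z = 0, so q_Z = 105/4.
Then q_K = (93 - 2·(105/4))/4 = 81/8.

26.25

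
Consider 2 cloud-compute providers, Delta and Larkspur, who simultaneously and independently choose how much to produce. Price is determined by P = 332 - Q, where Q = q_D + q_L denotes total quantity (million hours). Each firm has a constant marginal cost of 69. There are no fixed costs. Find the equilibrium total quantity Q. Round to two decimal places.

Each firm earns π_i = (332 - Q)q_i - 69q_i.
Setting ∂π_i/∂q_i = 0 with rivals' quantities fixed: 263 - 2q_i - q_j = 0.
By symmetry each firm produces the same amount; substituting q_j = q_i yields q_i = 263/3.
Total output Q = 263/3 + 263/3 = 526/3.

175.33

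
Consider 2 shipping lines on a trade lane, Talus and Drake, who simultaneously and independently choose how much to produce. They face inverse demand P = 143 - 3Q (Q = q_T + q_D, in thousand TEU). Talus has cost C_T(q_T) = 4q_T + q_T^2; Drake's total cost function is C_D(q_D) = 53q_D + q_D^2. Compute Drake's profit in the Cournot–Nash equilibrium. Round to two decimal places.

Talus's profit: π_T = (143 - 3Q)q_T - (4q_T + q_T²). Setting ∂π_T/∂q_T = 0: 139 - 8q_T - 3(q_D) = 0.
Drake's first-order condition: 90 - 8q_D - 3(q_T) = 0.
Best responses: q_T = (139 - 3q_D)/8, q_D = (90 - 3q_T)/8.
Substituting one into the other gives q_T = 842/55 and q_D = 303/55.
Price P = 143 - 3·(229/11) = 886/11.
Drake's profit: (886/11)·(303/55) - 53·(303/55) - (303/55)² = 121.4003.

121.40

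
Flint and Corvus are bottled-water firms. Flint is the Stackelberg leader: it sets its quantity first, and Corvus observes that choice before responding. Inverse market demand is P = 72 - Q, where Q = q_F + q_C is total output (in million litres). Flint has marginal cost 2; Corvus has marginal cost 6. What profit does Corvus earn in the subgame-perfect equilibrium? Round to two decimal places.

The follower Corvus best-responds to any q_F: π_C = (72 - Q)q_C - 6q_C.
Setting the follower's marginal profit to zero, 66 - q_F - 2q_C = 0, i.e. q_C = (66 - q_F)/2.
The leader anticipates this reaction. Substituting into P = 72 - Q gives P = 39 - (1/2)q_F, so π_F = (39 - (1/2)q_F)q_F - 2q_F.
Maximising: ∂π_F/∂q_F = 37 - q_F = 0, giving q_F = 37.
Then q_C = (66 - 37)/2 = 29/2.
Price P = 72 - 103/2 = 41/2.
Corvus's profit: (41/2 - 6)·(29/2) = 841/4.

210.25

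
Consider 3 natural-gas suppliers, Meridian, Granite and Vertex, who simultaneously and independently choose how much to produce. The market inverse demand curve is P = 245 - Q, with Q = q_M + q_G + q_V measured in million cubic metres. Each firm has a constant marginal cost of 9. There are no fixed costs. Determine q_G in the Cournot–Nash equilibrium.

A representative firm's profit is π_i = q_i(245 - Q) - 9q_i.
Setting ∂π_i/∂q_i = 0 with rivals' quantities fixed: 236 - 2q_i - Σ_{j≠i} q_j = 0.
With identical firms every q_j equals q_i, so Σ_{j≠i} q_j = 2q_i and 236 = 4q_i, giving q_i = 59.

59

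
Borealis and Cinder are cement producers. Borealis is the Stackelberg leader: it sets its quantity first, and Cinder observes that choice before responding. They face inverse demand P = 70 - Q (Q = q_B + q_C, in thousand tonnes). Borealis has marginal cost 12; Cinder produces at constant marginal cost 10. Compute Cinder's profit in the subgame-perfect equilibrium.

Solve by backward induction. Given q_B, the follower Cinder maximises π_C = (70 - q_B - q_C)q_C - 10q_C.
Setting the follower's marginal profit to zero, 60 - q_B - 2q_C = 0, i.e. q_C = (60 - q_B)/2.
The leader anticipates this reaction. Substituting into P = 70 - Q gives P = 40 - (1/2)q_B, so π_B = (40 - (1/2)q_B)q_B - 12q_B.
Leader FOC: 28 - q_B = 0, so q_B = 28.
Then q_C = (60 - 28)/2 = 16.
Price P = 70 - 44 = 26.
Cinder's profit: (26 - 10)·16 = 256.

256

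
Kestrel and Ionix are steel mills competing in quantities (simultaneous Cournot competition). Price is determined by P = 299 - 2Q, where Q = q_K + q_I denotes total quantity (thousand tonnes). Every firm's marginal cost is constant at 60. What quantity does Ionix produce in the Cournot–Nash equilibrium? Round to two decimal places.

Each firm earns π_i = (299 - 2Q)q_i - 60q_i.
First-order condition (treating rivals' output as given): 239 - 4q_i - 2q_j = 0.
With identical firms every q_j equals q_i, so q_j = q_i and 239 = 6q_i, giving q_i = 239/6.

39.83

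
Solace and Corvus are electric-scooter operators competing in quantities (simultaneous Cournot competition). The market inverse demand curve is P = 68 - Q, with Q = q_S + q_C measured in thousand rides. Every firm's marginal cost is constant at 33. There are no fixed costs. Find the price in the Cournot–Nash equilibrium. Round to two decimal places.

44.67

Each firm earns π_i = (68 - Q)q_i - 33q_i.
First-order condition (treating rivals' output as given): 35 - 2q_i - q_j = 0.
By symmetry each firm produces the same amount; substituting q_j = q_i yields q_i = 35/3.
Total output Q = 70/3, so price P = 68 - 70/3 = 134/3.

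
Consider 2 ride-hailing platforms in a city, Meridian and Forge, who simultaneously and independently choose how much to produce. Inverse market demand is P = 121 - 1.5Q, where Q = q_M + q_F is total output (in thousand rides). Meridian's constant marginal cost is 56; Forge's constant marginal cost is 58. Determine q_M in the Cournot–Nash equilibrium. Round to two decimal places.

Meridian's profit: π_M = (121 - 1.5Q)q_M - (56q_M). Setting ∂π_M/∂q_M = 0: 65 - 3q_M - (3/2)(q_F) = 0.
Forge's profit: π_F = (121 - 1.5Q)q_F - (58q_F). Setting ∂π_F/∂q_F = 0: 63 - 3q_F - (3/2)(q_M) = 0.
So q_M = (65 - (3/2)q_F)/3 and q_F = (63 - (3/2)q_M)/3.
Substituting one into the other gives q_M = 134/9 and q_F = 122/9.

14.89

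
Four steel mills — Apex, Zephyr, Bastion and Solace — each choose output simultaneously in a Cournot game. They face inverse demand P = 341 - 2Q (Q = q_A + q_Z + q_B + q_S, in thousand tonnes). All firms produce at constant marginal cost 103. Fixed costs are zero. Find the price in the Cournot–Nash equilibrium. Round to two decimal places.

150.60

Each firm earns π_i = (341 - 2Q)q_i - 103q_i.
Setting ∂π_i/∂q_i = 0 with rivals' quantities fixed: 238 - 4q_i - 2·Σ_{j≠i} q_j = 0.
By symmetry each firm produces the same amount; substituting Σ_{j≠i} q_j = 3q_i yields q_i = 238/10 = 119/5.
Total output Q = 476/5, so price P = 341 - 2·(476/5) = 753/5.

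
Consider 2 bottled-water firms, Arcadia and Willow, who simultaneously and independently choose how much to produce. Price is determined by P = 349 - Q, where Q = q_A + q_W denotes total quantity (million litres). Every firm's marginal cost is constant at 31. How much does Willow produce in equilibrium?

Each firm earns π_i = (349 - Q)q_i - 31q_i.
Setting ∂π_i/∂q_i = 0 with rivals' quantities fixed: 318 - 2q_i - q_j = 0.
By symmetry each firm produces the same amount; substituting q_j = q_i yields q_i = 318/3 = 106.

106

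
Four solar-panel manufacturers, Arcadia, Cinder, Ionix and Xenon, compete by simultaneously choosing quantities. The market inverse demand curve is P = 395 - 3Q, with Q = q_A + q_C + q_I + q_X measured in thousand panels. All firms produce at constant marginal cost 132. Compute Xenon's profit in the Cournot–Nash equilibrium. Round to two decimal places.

Each firm earns π_i = (395 - 3Q)q_i - 132q_i.
Setting ∂π_i/∂q_i = 0 with rivals' quantities fixed: 263 - 6q_i - 3·Σ_{j≠i} q_j = 0.
By symmetry each firm produces the same amount; substituting Σ_{j≠i} q_j = 3q_i yields q_i = 263/15.
Price P = 395 - 3·(1052/15) = 923/5.
Xenon's profit: (923/5 - 132)·(263/15) = 922.2533.

922.25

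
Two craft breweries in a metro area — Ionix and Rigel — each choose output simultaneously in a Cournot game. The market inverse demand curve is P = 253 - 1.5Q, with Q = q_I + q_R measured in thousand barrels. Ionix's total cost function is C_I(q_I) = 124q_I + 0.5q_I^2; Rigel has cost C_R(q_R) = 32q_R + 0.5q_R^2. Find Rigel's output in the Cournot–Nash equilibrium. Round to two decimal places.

50.22

Ionix's profit: π_I = (253 - 1.5Q)q_I - (124q_I + (1/2)q_I²). Setting ∂π_I/∂q_I = 0: 129 - 4q_I - (3/2)(q_R) = 0.
Rigel's profit: π_R = (253 - 1.5Q)q_R - (32q_R + (1/2)q_R²). Setting ∂π_R/∂q_R = 0: 221 - 4q_R - (3/2)(q_I) = 0.
Best responses: q_I = (129 - (3/2)q_R)/4, q_R = (221 - (3/2)q_I)/4.
Substituting one into the other gives q_I = 738/55 and q_R = 50.2182.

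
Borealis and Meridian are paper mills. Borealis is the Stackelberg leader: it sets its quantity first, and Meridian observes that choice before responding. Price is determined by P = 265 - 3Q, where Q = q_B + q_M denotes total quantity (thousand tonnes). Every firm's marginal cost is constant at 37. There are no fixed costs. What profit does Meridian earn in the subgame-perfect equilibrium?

Solve by backward induction. Given q_B, the follower Meridian maximises π_M = (265 - 3q_B - 3q_M)q_M - 37q_M.
Follower FOC: 228 - 3q_B - 6q_M = 0, so q_M(q_B) = (228 - 3q_B)/6.
Borealis substitutes q_M(q_B) into its own profit: π_B = q_B(265 - 3q_B - (228 - 3q_B)/2) - 37q_B = (151 - (3/2)q_B)q_B - 37q_B.
Maximising: ∂π_B/∂q_B = 114 - 3q_B = 0, giving q_B = 38.
Then q_M = (228 - 3·38)/6 = 19.
Price P = 265 - 3·57 = 94.
Meridian's profit: (94 - 37)·19 = 1083.

1083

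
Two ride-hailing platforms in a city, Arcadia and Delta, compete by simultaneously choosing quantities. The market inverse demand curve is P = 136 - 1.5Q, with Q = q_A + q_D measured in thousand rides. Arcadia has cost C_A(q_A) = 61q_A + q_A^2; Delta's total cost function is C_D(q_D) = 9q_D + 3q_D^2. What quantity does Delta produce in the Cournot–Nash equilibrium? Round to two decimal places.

12.22

Arcadia's profit: π_A = (136 - 1.5Q)q_A - (61q_A + q_A²). Setting ∂π_A/∂q_A = 0: 75 - 5q_A - (3/2)(q_D) = 0.
Delta's first-order condition: 127 - 9q_D - (3/2)(q_A) = 0.
So q_A = (75 - (3/2)q_D)/5 and q_D = (127 - (3/2)q_A)/9.
Solving the pair: q_A = 34/3, q_D = 110/9.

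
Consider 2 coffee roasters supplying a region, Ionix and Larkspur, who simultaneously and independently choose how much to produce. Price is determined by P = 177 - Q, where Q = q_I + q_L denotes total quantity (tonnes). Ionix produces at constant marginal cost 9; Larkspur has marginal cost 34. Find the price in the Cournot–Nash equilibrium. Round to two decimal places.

Ionix's profit: π_I = (177 - Q)q_I - (9q_I). Setting ∂π_I/∂q_I = 0: 168 - 2q_I - (q_L) = 0.
Larkspur's profit: π_L = (177 - Q)q_L - (34q_L). Setting ∂π_L/∂q_L = 0: 143 - 2q_L - (q_I) = 0.
So q_I = (168 - q_L)/2 and q_L = (143 - q_I)/2.
Solving the pair: q_I = 193/3, q_L = 118/3.
Total output Q = 311/3, so price P = 177 - 311/3 = 220/3.

73.33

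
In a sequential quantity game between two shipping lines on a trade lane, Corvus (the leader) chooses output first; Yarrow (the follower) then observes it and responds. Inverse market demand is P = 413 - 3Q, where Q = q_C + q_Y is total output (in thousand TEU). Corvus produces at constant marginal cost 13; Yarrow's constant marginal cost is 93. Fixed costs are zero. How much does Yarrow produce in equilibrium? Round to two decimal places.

13.33

Solve by backward induction. Given q_C, the follower Yarrow maximises π_Y = (413 - 3q_C - 3q_Y)q_Y - 93q_Y.
Follower FOC: 320 - 3q_C - 6q_Y = 0, so q_Y(q_C) = (320 - 3q_C)/6.
The leader anticipates this reaction. Substituting into P = 413 - 3Q gives P = 253 - (3/2)q_C, so π_C = (253 - (3/2)q_C)q_C - 13q_C.
Maximising: ∂π_C/∂q_C = 240 - 3q_C = 0, giving q_C = 80.
Then q_Y = (320 - 3·80)/6 = 40/3.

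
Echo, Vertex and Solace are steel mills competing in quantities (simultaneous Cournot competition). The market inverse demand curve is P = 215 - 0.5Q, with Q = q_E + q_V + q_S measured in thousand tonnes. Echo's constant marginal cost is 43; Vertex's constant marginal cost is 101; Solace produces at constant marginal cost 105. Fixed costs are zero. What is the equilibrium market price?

Echo's profit: π_E = (215 - 0.5Q)q_E - (43q_E). Setting ∂π_E/∂q_E = 0: 172 - q_E - (1/2)(q_V + q_S) = 0.
Vertex's profit: π_V = (215 - 0.5Q)q_V - (101q_V). Setting ∂π_V/∂q_V = 0: 114 - q_V - (1/2)(q_E + q_S) = 0.
Solace's first-order condition: 110 - q_S - (1/2)(q_E + q_V) = 0.
Adding the 3 first-order conditions: 396 − 2Q = 0, so Q = 198.
Back-substituting: q_E = (172 − 99)/(1/2) = 146, q_V = (114 − 99)/(1/2) = 30, q_S = (110 − 99)/(1/2) = 22.
Total output Q = 198, so price P = 215 - (1/2)·198 = 116.

116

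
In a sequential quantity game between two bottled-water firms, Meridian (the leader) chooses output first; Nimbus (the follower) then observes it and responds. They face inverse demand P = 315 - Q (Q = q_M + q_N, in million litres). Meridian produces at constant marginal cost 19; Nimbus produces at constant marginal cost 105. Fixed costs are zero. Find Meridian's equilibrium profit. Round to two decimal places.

The follower Nimbus best-responds to any q_M: π_N = (315 - Q)q_N - 105q_N.
∂π_N/∂q_N = 210 - q_M - 2q_N = 0 gives the reaction function q_N = (210 - q_M)/2.
Meridian substitutes q_N(q_M) into its own profit: π_M = q_M(315 - q_M - (210 - q_M)/2) - 19q_M = (210 - (1/2)q_M)q_M - 19q_M.
The leader's first-order condition 191 - q_M = 0 yields q_M = 191.
Then q_N = (210 - 191)/2 = 19/2.
Price P = 315 - 401/2 = 229/2.
Meridian's profit: (229/2 - 19)·191 = 18240.5000.

18240.50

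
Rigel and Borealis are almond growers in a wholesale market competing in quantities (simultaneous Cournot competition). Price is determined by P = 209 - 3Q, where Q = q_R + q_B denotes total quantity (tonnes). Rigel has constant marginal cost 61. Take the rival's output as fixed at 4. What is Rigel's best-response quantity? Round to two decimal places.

22.67

With the rival's output fixed at 4, Rigel's profit is π_R = (209 - 3·4 - 3q_R)q_R - (61q_R) = (197 - 3q_R)q_R - (61q_R).
∂π_R/∂q_R = 136 - 6q_R = 0, so q_R = 68/3.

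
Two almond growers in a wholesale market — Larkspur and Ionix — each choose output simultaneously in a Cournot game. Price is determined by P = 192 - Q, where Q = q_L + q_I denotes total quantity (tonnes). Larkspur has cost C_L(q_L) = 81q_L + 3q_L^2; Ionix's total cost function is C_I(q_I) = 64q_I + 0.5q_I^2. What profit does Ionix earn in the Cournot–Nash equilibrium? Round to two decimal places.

Larkspur's profit: π_L = (192 - Q)q_L - (81q_L + 3q_L²). Setting ∂π_L/∂q_L = 0: 111 - 8q_L - (q_I) = 0.
Ionix's first-order condition: 128 - 3q_I - (q_L) = 0.
Rearranging gives the reaction functions q_L = (111 - q_I)/8 and q_I = (128 - q_L)/3.
Substituting one into the other gives q_L = 205/23 and q_I = 913/23.
Price P = 192 - 1118/23 = 143.3913.
Ionix's profit: 143.3913·(913/23) - 64·(913/23) - (1/2)(913/23)² = 2363.6172.

2363.62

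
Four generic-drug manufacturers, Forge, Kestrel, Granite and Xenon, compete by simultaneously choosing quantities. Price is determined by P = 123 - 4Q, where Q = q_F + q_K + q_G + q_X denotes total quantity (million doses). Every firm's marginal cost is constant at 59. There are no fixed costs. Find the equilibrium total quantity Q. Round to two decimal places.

A representative firm's profit is π_i = q_i(123 - 4Q) - 59q_i.
Setting ∂π_i/∂q_i = 0 with rivals' quantities fixed: 64 - 8q_i - 4·Σ_{j≠i} q_j = 0.
By symmetry each firm produces the same amount; substituting Σ_{j≠i} q_j = 3q_i yields q_i = 64/20 = 16/5.
Total output Q = 16/5 + 16/5 + 16/5 + 16/5 = 64/5.

12.80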